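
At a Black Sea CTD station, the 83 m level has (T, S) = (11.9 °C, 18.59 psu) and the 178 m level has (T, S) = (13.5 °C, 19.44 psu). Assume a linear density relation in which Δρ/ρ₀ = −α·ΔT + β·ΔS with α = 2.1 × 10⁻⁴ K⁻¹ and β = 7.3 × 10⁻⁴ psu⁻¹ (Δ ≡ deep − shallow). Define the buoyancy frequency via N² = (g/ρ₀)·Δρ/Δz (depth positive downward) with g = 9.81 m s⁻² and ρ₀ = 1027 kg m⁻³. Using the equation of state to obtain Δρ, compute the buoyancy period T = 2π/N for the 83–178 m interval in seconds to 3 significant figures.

ΔT = +1.6 K, ΔS = +0.85 psu (deep − shallow).
Δρ/ρ₀ = −αΔT + βΔS = -3.36 × 10⁻⁴ + 6.205 × 10⁻⁴ = 2.845 × 10⁻⁴, so Δρ ≈ 0.2922 kg m⁻³.
N² = (g/ρ₀)·Δρ/Δz = g·(Δρ/ρ₀)/Δz = 9.81 × 2.845 × 10⁻⁴ / 95 = 2.9378 × 10⁻⁵ s⁻².
N = √(2.9378 × 10⁻⁵) = 5.4201 × 10⁻³ rad s⁻¹ → T = 2π/N = 1.1592 × 10³ s ≈ 1.16 × 10³ s.

1.16 × 10³ s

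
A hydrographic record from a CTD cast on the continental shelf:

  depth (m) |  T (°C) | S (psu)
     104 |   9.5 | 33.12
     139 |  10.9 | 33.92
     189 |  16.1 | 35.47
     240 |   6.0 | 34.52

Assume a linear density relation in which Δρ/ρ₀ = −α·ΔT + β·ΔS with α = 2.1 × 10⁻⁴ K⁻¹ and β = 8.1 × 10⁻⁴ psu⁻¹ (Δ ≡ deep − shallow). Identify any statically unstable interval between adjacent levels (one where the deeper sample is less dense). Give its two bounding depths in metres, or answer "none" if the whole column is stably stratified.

Evaluate Δρ/ρ₀ = −αΔT + βΔS across each adjacent pair:
  104–139 m: −αΔT+βΔS = −(2.1 × 10⁻⁴)(+1.4)+(8.1 × 10⁻⁴)(+0.80) = 3.5 × 10⁻⁴ → stable
  139–189 m: −αΔT+βΔS = −(2.1 × 10⁻⁴)(+5.2)+(8.1 × 10⁻⁴)(+1.55) = 1.6 × 10⁻⁴ → stable
  189–240 m: −αΔT+βΔS = −(2.1 × 10⁻⁴)(-10.1)+(8.1 × 10⁻⁴)(-0.95) = 1.4 × 10⁻³ → stable
Every interval has Δρ > 0: the column is stably stratified throughout.

none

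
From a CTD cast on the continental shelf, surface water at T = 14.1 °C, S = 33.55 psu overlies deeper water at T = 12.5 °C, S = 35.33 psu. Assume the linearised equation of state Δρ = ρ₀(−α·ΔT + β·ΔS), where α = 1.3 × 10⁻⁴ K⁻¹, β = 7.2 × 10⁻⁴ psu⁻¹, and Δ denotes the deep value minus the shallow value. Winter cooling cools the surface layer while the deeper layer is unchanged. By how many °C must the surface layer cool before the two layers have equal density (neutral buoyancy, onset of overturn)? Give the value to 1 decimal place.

Neutral buoyancy requires Δρ = 0, i.e. −α(T_deep − T_surf′) + β(S_deep − S_surf) = 0.
T_surf′ = T_deep − (β/α)·ΔS = 12.5 − (7.2 × 10⁻⁴/1.3 × 10⁻⁴)·(+1.78) = 2.642 °C.
Cooling required: 14.1 − (2.642) = 11.458 °C.

11.5 °C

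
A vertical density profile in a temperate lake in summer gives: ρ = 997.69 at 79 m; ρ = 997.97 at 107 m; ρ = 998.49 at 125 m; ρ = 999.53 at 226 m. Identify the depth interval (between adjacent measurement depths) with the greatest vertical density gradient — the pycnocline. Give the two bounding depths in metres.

Compute the density gradient over each adjacent pair:
  79–107 m: Δρ/Δz = 0.28/28 = 0.010 kg m⁻⁴
  107–125 m: Δρ/Δz = 0.52/18 = 0.029 kg m⁻⁴
  125–226 m: Δρ/Δz = 1.04/101 = 0.010 kg m⁻⁴
The largest gradient is in the 107–125 m interval — the pycnocline.

107–125 m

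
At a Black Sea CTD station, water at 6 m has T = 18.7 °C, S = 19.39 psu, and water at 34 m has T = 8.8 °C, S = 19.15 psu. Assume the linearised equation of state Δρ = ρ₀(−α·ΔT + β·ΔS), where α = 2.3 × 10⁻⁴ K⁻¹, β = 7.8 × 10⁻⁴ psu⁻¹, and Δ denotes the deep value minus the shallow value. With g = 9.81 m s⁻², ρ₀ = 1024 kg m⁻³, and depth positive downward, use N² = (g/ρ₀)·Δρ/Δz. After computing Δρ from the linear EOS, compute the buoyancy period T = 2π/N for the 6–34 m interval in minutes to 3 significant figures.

ΔT = -9.9 K, ΔS = -0.24 psu (deep − shallow).
Δρ/ρ₀ = −αΔT + βΔS = 2.277 × 10⁻³ − 1.872 × 10⁻⁴ = 2.0898 × 10⁻³, so Δρ ≈ 2.140 kg m⁻³.
N² = (g/ρ₀)·Δρ/Δz = g·(Δρ/ρ₀)/Δz = 9.81 × 2.0898 × 10⁻³ / 28 = 7.3218 × 10⁻⁴ s⁻².
N = √(7.3218 × 10⁻⁴) = 0.027059 rad s⁻¹ → T = 2π/N = 232.20 s = 3.8700 min ≈ 3.87 min.

3.87 min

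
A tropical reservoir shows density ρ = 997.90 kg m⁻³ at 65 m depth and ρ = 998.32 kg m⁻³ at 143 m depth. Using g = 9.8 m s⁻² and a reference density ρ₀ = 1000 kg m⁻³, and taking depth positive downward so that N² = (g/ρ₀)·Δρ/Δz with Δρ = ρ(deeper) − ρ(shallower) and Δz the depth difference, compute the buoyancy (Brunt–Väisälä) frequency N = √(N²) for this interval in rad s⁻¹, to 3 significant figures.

7.26 × 10⁻³ rad s⁻¹

Δρ = 998.32 − 997.90 = 0.42 kg m⁻³ over Δz = 143 − 65 = 78 m.
N² = (9.8/1000) × (0.42/78) = 5.2769 × 10⁻⁵ s⁻².
N = √(5.2769 × 10⁻⁵) = 7.2642 × 10⁻³ rad s⁻¹ ≈ 7.26 × 10⁻³ rad s⁻¹.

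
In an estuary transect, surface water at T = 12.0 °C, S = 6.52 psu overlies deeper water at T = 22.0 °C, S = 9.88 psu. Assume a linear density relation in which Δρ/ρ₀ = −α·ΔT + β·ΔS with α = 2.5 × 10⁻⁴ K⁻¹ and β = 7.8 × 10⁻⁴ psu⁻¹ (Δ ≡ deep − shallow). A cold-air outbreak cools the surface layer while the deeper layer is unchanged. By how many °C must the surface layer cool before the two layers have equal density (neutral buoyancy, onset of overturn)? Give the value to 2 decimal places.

Neutral buoyancy requires Δρ = 0, i.e. −α(T_deep − T_surf′) + β(S_deep − S_surf) = 0.
T_surf′ = T_deep − (β/α)·ΔS = 22.0 − (7.8 × 10⁻⁴/2.5 × 10⁻⁴)·(+3.36) = 11.5168 °C.
Cooling required: 12.0 − (11.5168) = 0.4832 °C.

0.48 °C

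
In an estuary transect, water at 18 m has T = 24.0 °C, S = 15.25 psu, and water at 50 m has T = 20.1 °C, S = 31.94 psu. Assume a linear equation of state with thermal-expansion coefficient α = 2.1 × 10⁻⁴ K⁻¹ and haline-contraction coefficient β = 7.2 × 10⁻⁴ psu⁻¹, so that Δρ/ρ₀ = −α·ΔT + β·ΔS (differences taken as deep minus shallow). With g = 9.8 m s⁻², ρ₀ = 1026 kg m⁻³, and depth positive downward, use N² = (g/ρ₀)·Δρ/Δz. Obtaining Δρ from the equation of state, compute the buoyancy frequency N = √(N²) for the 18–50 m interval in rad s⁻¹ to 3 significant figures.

ΔT = -3.9 K, ΔS = +16.69 psu (deep − shallow).
Δρ/ρ₀ = −αΔT + βΔS = 8.19 × 10⁻⁴ + 0.0120168 = 0.0128358, so Δρ ≈ 13.17 kg m⁻³.
N² = (g/ρ₀)·Δρ/Δz = g·(Δρ/ρ₀)/Δz = 9.8 × 0.0128358 / 32 = 3.9310 × 10⁻³ s⁻².
N = √(3.9310 × 10⁻³) = 0.062698 rad s⁻¹ ≈ 0.0627 rad s⁻¹.

0.0627 rad s⁻¹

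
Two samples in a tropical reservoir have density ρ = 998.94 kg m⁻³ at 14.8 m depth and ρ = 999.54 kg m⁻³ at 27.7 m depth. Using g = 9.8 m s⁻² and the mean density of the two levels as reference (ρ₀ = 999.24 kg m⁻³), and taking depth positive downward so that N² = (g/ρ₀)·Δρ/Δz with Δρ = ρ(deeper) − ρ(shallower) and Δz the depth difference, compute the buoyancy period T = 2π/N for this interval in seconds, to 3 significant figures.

294 s

Δρ = 999.54 − 998.94 = 0.60 kg m⁻³ over Δz = 27.7 − 14.8 = 12.9 m.
N² = (9.8/999.24) × (0.60/12.9) = 4.5616 × 10⁻⁴ s⁻².
N = √(4.5616 × 10⁻⁴) = 0.021358 rad s⁻¹, so T = 2π/N = 294.18 s ≈ 294 s.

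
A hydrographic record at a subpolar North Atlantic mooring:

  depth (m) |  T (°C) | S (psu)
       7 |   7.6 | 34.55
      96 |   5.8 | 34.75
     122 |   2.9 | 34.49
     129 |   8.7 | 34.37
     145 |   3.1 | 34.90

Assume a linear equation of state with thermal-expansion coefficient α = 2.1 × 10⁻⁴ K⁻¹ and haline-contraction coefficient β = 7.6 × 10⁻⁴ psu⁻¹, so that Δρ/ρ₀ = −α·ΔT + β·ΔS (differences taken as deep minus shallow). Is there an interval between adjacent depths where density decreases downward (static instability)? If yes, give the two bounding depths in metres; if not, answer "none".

Evaluate Δρ/ρ₀ = −αΔT + βΔS across each adjacent pair:
  7–96 m: −αΔT+βΔS = −(2.1 × 10⁻⁴)(-1.8)+(7.6 × 10⁻⁴)(+0.20) = 5.3 × 10⁻⁴ → stable
  96–122 m: −αΔT+βΔS = −(2.1 × 10⁻⁴)(-2.9)+(7.6 × 10⁻⁴)(-0.26) = 4.1 × 10⁻⁴ → stable
  122–129 m: −αΔT+βΔS = −(2.1 × 10⁻⁴)(+5.8)+(7.6 × 10⁻⁴)(-0.12) = -1.3 × 10⁻³ → UNSTABLE
  129–145 m: −αΔT+βΔS = −(2.1 × 10⁻⁴)(-5.6)+(7.6 × 10⁻⁴)(+0.53) = 1.6 × 10⁻³ → stable
The 122–129 m interval has Δρ < 0: lighter water underlies denser water.

122–129 m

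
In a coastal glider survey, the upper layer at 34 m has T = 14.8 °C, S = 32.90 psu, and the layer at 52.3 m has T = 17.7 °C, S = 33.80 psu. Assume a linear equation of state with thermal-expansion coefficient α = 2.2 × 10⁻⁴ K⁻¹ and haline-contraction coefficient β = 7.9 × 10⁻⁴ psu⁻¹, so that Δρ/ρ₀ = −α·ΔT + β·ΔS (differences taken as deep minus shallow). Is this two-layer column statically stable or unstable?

ΔT = 17.7 − 14.8 = +2.9 K and ΔS = 33.80 − 32.90 = +0.90 psu (deep − shallow).
−αΔT = -6.38 × 10⁻⁴; βΔS = 7.11 × 10⁻⁴; sum Δρ/ρ₀ = 7.30 × 10⁻⁵.
Δρ/ρ₀ > 0, so Δρ > 0: deeper water is denser → statically stable.

stable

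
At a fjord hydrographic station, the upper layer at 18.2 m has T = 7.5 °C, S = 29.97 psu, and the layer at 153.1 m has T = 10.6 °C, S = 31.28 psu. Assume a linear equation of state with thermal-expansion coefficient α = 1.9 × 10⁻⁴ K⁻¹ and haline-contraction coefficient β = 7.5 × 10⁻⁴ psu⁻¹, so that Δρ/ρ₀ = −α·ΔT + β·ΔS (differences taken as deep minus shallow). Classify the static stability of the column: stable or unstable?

stable

ΔT = 10.6 − 7.5 = +3.1 K and ΔS = 31.28 − 29.97 = +1.31 psu (deep − shallow).
−αΔT = -5.89 × 10⁻⁴; βΔS = 9.825 × 10⁻⁴; sum Δρ/ρ₀ = 3.935 × 10⁻⁴.
Δρ/ρ₀ > 0, so Δρ > 0: deeper water is denser → statically stable.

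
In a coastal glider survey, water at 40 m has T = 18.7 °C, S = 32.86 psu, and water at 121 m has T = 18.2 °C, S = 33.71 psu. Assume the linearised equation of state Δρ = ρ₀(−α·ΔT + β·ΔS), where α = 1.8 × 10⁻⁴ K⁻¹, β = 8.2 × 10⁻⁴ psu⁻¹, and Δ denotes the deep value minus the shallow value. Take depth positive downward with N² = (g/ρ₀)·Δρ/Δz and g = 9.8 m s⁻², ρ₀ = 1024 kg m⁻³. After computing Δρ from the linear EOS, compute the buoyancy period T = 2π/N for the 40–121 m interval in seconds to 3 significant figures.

ΔT = -0.5 K, ΔS = +0.85 psu (deep − shallow).
Δρ/ρ₀ = −αΔT + βΔS = 9.00 × 10⁻⁵ + 6.97 × 10⁻⁴ = 7.87 × 10⁻⁴, so Δρ ≈ 0.8059 kg m⁻³.
N² = (g/ρ₀)·Δρ/Δz = g·(Δρ/ρ₀)/Δz = 9.8 × 7.87 × 10⁻⁴ / 81 = 9.5217 × 10⁻⁵ s⁻².
N = √(9.5217 × 10⁻⁵) = 9.7579 × 10⁻³ rad s⁻¹ → T = 2π/N = 643.91 s ≈ 644 s.

644 s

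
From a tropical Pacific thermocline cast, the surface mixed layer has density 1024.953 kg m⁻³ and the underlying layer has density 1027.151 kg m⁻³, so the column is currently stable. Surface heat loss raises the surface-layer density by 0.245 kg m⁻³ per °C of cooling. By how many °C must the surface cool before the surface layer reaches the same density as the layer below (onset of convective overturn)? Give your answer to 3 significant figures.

Density deficit of the surface layer: 1027.151 − 1024.953 = 2.198 kg m⁻³.
Required change = 2.198 / 0.245 = 8.97 °C.

8.97 °C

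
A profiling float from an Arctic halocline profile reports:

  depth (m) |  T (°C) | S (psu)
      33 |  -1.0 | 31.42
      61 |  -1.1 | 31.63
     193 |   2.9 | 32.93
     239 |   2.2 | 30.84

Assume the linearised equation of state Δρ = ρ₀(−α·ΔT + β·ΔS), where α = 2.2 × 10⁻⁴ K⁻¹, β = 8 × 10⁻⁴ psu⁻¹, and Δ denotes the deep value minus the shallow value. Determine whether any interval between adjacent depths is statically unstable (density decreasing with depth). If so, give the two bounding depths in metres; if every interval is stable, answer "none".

Evaluate Δρ/ρ₀ = −αΔT + βΔS across each adjacent pair:
  33–61 m: −αΔT+βΔS = −(2.2 × 10⁻⁴)(-0.1)+(8 × 10⁻⁴)(+0.21) = 1.9 × 10⁻⁴ → stable
  61–193 m: −αΔT+βΔS = −(2.2 × 10⁻⁴)(+4.0)+(8 × 10⁻⁴)(+1.30) = 1.6 × 10⁻⁴ → stable
  193–239 m: −αΔT+βΔS = −(2.2 × 10⁻⁴)(-0.7)+(8 × 10⁻⁴)(-2.09) = -1.5 × 10⁻³ → UNSTABLE
The 193–239 m interval has Δρ < 0: lighter water underlies denser water.

193–239 m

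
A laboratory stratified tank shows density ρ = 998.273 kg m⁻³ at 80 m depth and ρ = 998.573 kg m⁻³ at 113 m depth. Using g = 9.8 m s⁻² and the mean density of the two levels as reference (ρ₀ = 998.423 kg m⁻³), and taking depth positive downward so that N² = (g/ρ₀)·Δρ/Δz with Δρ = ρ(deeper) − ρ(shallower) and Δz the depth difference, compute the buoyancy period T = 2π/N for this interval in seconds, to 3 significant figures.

665 s

Δρ = 998.573 − 998.273 = 0.300 kg m⁻³ over Δz = 113 − 80 = 33 m.
N² = (9.8/998.423) × (0.300/33) = 8.9232 × 10⁻⁵ s⁻².
N = √(8.9232 × 10⁻⁵) = 9.4463 × 10⁻³ rad s⁻¹, so T = 2π/N = 665.15 s ≈ 665 s.
A positive N² confirms static stability across the interval.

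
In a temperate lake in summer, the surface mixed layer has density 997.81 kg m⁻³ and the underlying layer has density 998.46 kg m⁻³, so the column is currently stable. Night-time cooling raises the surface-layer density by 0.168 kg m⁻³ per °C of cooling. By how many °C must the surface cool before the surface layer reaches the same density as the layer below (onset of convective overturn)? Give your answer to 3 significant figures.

3.87 °C

Density deficit of the surface layer: 998.46 − 997.81 = 0.65 kg m⁻³.
Required change = 0.65 / 0.168 = 3.87 °C.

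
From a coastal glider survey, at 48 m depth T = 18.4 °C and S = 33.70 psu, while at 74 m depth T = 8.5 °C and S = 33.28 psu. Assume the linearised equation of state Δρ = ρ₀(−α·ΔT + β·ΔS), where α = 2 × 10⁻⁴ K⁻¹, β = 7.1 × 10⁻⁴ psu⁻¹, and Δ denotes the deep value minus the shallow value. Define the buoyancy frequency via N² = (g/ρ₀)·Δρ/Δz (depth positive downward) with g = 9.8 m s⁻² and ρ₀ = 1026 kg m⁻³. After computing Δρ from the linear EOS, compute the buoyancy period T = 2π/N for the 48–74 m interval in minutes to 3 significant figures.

4.16 min

ΔT = -9.9 K, ΔS = -0.42 psu (deep − shallow).
Δρ/ρ₀ = −αΔT + βΔS = 1.98 × 10⁻³ − 2.982 × 10⁻⁴ = 1.6818 × 10⁻³, so Δρ ≈ 1.726 kg m⁻³.
N² = (g/ρ₀)·Δρ/Δz = g·(Δρ/ρ₀)/Δz = 9.8 × 1.6818 × 10⁻³ / 26 = 6.3391 × 10⁻⁴ s⁻².
N = √(6.3391 × 10⁻⁴) = 0.025178 rad s⁻¹ → T = 2π/N = 249.55 s = 4.1592 min ≈ 4.16 min.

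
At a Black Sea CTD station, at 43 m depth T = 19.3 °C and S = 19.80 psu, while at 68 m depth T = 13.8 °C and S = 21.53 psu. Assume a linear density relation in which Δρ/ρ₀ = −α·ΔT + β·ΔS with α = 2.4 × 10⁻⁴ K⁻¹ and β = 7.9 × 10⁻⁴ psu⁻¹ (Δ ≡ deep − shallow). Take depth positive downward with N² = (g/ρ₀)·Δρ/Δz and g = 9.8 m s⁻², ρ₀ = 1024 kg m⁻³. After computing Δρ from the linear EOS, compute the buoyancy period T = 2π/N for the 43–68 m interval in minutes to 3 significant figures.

3.23 min

ΔT = -5.5 K, ΔS = +1.73 psu (deep − shallow).
Δρ/ρ₀ = −αΔT + βΔS = 1.32 × 10⁻³ + 1.3667 × 10⁻³ = 2.6867 × 10⁻³, so Δρ ≈ 2.751 kg m⁻³.
N² = (g/ρ₀)·Δρ/Δz = g·(Δρ/ρ₀)/Δz = 9.8 × 2.6867 × 10⁻³ / 25 = 1.0532 × 10⁻³ s⁻².
N = √(1.0532 × 10⁻³) = 0.032453 rad s⁻¹ → T = 2π/N = 193.61 s = 3.2268 min ≈ 3.23 min.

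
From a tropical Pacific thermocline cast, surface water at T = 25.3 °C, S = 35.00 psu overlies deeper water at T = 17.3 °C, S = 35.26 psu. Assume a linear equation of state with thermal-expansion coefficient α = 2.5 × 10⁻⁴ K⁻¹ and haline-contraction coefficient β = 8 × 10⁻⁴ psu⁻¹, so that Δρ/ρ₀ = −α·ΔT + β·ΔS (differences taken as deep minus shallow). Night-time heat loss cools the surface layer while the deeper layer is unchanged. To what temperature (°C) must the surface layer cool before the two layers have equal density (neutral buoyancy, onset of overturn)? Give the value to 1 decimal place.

Neutral buoyancy requires Δρ = 0, i.e. −α(T_deep − T_surf′) + β(S_deep − S_surf) = 0.
T_surf′ = T_deep − (β/α)·ΔS = 17.3 − (8 × 10⁻⁴/2.5 × 10⁻⁴)·(+0.26) = 16.468 °C.
Cooling required: 25.3 − (16.468) = 8.832 °C.

16.5 °C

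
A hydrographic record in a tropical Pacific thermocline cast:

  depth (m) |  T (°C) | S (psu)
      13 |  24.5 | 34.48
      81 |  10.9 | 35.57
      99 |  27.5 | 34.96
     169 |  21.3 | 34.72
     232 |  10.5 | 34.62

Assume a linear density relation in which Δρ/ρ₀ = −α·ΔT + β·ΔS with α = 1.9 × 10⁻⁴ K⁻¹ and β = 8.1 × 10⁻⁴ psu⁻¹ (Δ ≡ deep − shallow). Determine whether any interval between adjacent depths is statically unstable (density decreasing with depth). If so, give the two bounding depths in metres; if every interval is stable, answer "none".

81–99 m

Evaluate Δρ/ρ₀ = −αΔT + βΔS across each adjacent pair:
  13–81 m: −αΔT+βΔS = −(1.9 × 10⁻⁴)(-13.6)+(8.1 × 10⁻⁴)(+1.09) = 3.5 × 10⁻³ → stable
  81–99 m: −αΔT+βΔS = −(1.9 × 10⁻⁴)(+16.6)+(8.1 × 10⁻⁴)(-0.61) = -3.6 × 10⁻³ → UNSTABLE
  99–169 m: −αΔT+βΔS = −(1.9 × 10⁻⁴)(-6.2)+(8.1 × 10⁻⁴)(-0.24) = 9.8 × 10⁻⁴ → stable
  169–232 m: −αΔT+βΔS = −(1.9 × 10⁻⁴)(-10.8)+(8.1 × 10⁻⁴)(-0.10) = 2.0 × 10⁻³ → stable
The 81–99 m interval has Δρ < 0: lighter water underlies denser water.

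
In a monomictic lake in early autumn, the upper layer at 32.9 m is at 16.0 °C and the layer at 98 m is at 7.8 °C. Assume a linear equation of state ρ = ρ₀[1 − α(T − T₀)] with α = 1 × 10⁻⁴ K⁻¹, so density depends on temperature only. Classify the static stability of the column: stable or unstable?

ΔT = 7.8 − 16.0 = -8.2 K, so Δρ/ρ₀ = −αΔT = 8.20 × 10⁻⁴.
Δρ/ρ₀ > 0, so Δρ > 0: deeper water is denser → statically stable.

stable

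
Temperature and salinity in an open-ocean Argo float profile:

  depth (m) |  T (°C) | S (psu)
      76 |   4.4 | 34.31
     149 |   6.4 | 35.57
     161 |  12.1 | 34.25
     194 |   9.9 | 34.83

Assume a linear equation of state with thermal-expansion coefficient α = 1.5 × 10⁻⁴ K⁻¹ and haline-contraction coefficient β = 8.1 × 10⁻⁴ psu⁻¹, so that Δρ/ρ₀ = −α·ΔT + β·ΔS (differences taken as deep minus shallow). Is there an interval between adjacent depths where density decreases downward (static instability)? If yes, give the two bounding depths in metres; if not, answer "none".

Evaluate Δρ/ρ₀ = −αΔT + βΔS across each adjacent pair:
  76–149 m: −αΔT+βΔS = −(1.5 × 10⁻⁴)(+2.0)+(8.1 × 10⁻⁴)(+1.26) = 7.2 × 10⁻⁴ → stable
  149–161 m: −αΔT+βΔS = −(1.5 × 10⁻⁴)(+5.7)+(8.1 × 10⁻⁴)(-1.32) = -1.9 × 10⁻³ → UNSTABLE
  161–194 m: −αΔT+βΔS = −(1.5 × 10⁻⁴)(-2.2)+(8.1 × 10⁻⁴)(+0.58) = 8.0 × 10⁻⁴ → stable
The 149–161 m interval has Δρ < 0: lighter water underlies denser water.

149–161 m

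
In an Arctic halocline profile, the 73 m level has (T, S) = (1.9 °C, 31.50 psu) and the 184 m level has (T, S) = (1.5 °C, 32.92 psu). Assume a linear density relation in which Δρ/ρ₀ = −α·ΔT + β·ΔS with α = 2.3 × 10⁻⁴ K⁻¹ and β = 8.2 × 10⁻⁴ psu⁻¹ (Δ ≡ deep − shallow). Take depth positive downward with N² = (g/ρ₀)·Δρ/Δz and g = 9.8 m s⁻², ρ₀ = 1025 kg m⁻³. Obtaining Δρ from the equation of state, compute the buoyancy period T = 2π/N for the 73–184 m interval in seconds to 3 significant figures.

597 s

ΔT = -0.4 K, ΔS = +1.42 psu (deep − shallow).
Δρ/ρ₀ = −αΔT + βΔS = 9.20 × 10⁻⁵ + 1.1644 × 10⁻³ = 1.2564 × 10⁻³, so Δρ ≈ 1.288 kg m⁻³.
N² = (g/ρ₀)·Δρ/Δz = g·(Δρ/ρ₀)/Δz = 9.8 × 1.2564 × 10⁻³ / 111 = 1.1093 × 10⁻⁴ s⁻².
N = √(1.1093 × 10⁻⁴) = 0.010532 rad s⁻¹ → T = 2π/N = 596.58 s ≈ 597 s.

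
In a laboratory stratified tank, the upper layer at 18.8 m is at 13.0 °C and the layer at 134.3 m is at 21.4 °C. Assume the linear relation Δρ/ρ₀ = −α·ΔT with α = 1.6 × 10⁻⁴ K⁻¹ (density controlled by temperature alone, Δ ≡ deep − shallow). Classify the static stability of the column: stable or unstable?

ΔT = 21.4 − 13.0 = +8.4 K, so Δρ/ρ₀ = −αΔT = -1.344 × 10⁻³.
Δρ/ρ₀ < 0, so Δρ < 0: deeper water is lighter → statically unstable; the column would overturn.

unstable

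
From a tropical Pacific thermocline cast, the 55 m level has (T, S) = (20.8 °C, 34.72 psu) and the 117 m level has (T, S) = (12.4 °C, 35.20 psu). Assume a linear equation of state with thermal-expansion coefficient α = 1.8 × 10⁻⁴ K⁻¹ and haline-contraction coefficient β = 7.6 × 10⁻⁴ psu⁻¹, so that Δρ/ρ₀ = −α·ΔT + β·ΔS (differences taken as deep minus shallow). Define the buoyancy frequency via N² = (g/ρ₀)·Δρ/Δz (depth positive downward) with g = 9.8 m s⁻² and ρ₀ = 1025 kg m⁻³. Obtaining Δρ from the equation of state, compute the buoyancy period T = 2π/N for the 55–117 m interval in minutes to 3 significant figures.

6.08 min

ΔT = -8.4 K, ΔS = +0.48 psu (deep − shallow).
Δρ/ρ₀ = −αΔT + βΔS = 1.512 × 10⁻³ + 3.648 × 10⁻⁴ = 1.8768 × 10⁻³, so Δρ ≈ 1.924 kg m⁻³.
N² = (g/ρ₀)·Δρ/Δz = g·(Δρ/ρ₀)/Δz = 9.8 × 1.8768 × 10⁻³ / 62 = 2.9666 × 10⁻⁴ s⁻².
N = √(2.9666 × 10⁻⁴) = 0.017224 rad s⁻¹ → T = 2π/N = 364.79 s = 6.0798 min ≈ 6.08 min.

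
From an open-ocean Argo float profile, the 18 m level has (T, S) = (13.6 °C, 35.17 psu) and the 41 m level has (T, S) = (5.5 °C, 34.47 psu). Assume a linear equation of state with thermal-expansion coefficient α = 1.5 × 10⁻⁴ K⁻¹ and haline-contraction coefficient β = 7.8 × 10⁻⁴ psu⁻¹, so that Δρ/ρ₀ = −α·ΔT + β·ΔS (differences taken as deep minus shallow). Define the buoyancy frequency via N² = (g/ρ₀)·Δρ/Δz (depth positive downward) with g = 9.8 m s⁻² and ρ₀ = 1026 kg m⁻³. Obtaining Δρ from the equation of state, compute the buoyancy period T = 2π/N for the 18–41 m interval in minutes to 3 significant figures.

ΔT = -8.1 K, ΔS = -0.70 psu (deep − shallow).
Δρ/ρ₀ = −αΔT + βΔS = 1.215 × 10⁻³ − 5.46 × 10⁻⁴ = 6.69 × 10⁻⁴, so Δρ ≈ 0.6864 kg m⁻³.
N² = (g/ρ₀)·Δρ/Δz = g·(Δρ/ρ₀)/Δz = 9.8 × 6.69 × 10⁻⁴ / 23 = 2.8505 × 10⁻⁴ s⁻².
N = √(2.8505 × 10⁻⁴) = 0.016883 rad s⁻¹ → T = 2π/N = 372.16 s = 6.2027 min ≈ 6.20 min.

6.20 min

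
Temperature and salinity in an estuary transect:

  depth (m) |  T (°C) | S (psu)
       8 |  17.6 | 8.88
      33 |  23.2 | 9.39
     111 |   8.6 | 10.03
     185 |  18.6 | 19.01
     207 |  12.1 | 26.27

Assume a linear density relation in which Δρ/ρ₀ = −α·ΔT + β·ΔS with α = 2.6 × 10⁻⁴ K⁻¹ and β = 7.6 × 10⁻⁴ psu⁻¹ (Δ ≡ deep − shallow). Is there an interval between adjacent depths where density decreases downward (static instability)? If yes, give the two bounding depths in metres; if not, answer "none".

8–33 m

Evaluate Δρ/ρ₀ = −αΔT + βΔS across each adjacent pair:
  8–33 m: −αΔT+βΔS = −(2.6 × 10⁻⁴)(+5.6)+(7.6 × 10⁻⁴)(+0.51) = -1.1 × 10⁻³ → UNSTABLE
  33–111 m: −αΔT+βΔS = −(2.6 × 10⁻⁴)(-14.6)+(7.6 × 10⁻⁴)(+0.64) = 4.3 × 10⁻³ → stable
  111–185 m: −αΔT+βΔS = −(2.6 × 10⁻⁴)(+10.0)+(7.6 × 10⁻⁴)(+8.98) = 4.2 × 10⁻³ → stable
  185–207 m: −αΔT+βΔS = −(2.6 × 10⁻⁴)(-6.5)+(7.6 × 10⁻⁴)(+7.26) = 7.2 × 10⁻³ → stable
The 8–33 m interval has Δρ < 0: lighter water underlies denser water.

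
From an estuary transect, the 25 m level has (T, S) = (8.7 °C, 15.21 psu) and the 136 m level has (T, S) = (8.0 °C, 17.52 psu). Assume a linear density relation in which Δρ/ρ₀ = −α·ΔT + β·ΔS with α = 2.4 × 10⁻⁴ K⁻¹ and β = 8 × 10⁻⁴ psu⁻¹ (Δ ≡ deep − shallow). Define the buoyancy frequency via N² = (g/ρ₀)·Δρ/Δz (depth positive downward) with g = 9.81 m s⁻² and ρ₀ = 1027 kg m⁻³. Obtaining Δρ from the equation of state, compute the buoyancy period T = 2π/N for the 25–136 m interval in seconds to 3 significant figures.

471 s

ΔT = -0.7 K, ΔS = +2.31 psu (deep − shallow).
Δρ/ρ₀ = −αΔT + βΔS = 1.68 × 10⁻⁴ + 1.848 × 10⁻³ = 2.016 × 10⁻³, so Δρ ≈ 2.070 kg m⁻³.
N² = (g/ρ₀)·Δρ/Δz = g·(Δρ/ρ₀)/Δz = 9.81 × 2.016 × 10⁻³ / 111 = 1.7817 × 10⁻⁴ s⁻².
N = √(1.7817 × 10⁻⁴) = 0.013348 rad s⁻¹ → T = 2π/N = 470.72 s ≈ 471 s.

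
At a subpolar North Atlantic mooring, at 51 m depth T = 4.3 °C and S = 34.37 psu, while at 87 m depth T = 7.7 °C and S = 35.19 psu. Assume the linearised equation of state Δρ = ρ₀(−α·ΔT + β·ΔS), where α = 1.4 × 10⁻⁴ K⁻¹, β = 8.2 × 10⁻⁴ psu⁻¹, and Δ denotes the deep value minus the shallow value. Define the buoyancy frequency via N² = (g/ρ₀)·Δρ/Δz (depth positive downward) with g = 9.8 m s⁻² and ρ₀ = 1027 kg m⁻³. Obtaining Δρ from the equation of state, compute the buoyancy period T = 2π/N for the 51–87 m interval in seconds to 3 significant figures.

ΔT = +3.4 K, ΔS = +0.82 psu (deep − shallow).
Δρ/ρ₀ = −αΔT + βΔS = -4.76 × 10⁻⁴ + 6.724 × 10⁻⁴ = 1.964 × 10⁻⁴, so Δρ ≈ 0.2017 kg m⁻³.
N² = (g/ρ₀)·Δρ/Δz = g·(Δρ/ρ₀)/Δz = 9.8 × 1.964 × 10⁻⁴ / 36 = 5.3464 × 10⁻⁵ s⁻².
N = √(5.3464 × 10⁻⁵) = 7.3119 × 10⁻³ rad s⁻¹ → T = 2π/N = 859.31 s ≈ 859 s.

859 s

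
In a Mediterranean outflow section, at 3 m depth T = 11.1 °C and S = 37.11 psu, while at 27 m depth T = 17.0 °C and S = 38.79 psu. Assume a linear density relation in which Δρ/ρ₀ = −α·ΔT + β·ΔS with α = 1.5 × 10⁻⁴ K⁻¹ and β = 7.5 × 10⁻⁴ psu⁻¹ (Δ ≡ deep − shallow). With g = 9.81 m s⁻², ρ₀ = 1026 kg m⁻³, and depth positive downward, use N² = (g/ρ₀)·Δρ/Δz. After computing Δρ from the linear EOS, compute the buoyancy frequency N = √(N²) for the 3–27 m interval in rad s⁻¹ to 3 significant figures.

0.0124 rad s⁻¹

ΔT = +5.9 K, ΔS = +1.68 psu (deep − shallow).
Δρ/ρ₀ = −αΔT + βΔS = -8.85 × 10⁻⁴ + 1.26 × 10⁻³ = 3.75 × 10⁻⁴, so Δρ ≈ 0.3848 kg m⁻³.
N² = (g/ρ₀)·Δρ/Δz = g·(Δρ/ρ₀)/Δz = 9.81 × 3.75 × 10⁻⁴ / 24 = 1.5328 × 10⁻⁴ s⁻².
N = √(1.5328 × 10⁻⁴) = 0.012381 rad s⁻¹ ≈ 0.0124 rad s⁻¹.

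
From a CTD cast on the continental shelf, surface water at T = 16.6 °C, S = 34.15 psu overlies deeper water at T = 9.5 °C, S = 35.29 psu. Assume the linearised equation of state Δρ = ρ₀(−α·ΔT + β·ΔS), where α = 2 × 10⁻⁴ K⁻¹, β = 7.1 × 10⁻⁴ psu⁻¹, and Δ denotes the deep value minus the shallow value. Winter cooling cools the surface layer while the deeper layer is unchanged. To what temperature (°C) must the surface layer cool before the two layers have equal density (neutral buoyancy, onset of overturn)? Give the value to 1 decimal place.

5.5 °C

Neutral buoyancy requires Δρ = 0, i.e. −α(T_deep − T_surf′) + β(S_deep − S_surf) = 0.
T_surf′ = T_deep − (β/α)·ΔS = 9.5 − (7.1 × 10⁻⁴/2 × 10⁻⁴)·(+1.14) = 5.453 °C.
Cooling required: 16.6 − (5.453) = 11.147 °C.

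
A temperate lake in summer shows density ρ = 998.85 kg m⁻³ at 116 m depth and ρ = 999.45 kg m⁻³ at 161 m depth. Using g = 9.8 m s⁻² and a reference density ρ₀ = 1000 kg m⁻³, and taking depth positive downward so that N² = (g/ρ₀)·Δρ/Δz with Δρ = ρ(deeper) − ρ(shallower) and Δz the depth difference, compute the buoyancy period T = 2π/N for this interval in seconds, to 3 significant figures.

550 s

Δρ = 999.45 − 998.85 = 0.60 kg m⁻³ over Δz = 161 − 116 = 45 m.
N² = (9.8/1000) × (0.60/45) = 1.3067 × 10⁻⁴ s⁻².
N = √(1.3067 × 10⁻⁴) = 0.011431 rad s⁻¹, so T = 2π/N = 549.66 s ≈ 550 s.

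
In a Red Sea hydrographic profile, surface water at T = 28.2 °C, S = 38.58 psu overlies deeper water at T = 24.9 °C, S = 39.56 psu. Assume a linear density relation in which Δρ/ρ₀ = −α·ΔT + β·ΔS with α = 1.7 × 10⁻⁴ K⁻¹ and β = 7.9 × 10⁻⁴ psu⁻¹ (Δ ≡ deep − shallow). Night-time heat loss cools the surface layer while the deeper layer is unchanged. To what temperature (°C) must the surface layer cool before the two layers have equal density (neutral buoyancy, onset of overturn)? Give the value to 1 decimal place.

Neutral buoyancy requires Δρ = 0, i.e. −α(T_deep − T_surf′) + β(S_deep − S_surf) = 0.
T_surf′ = T_deep − (β/α)·ΔS = 24.9 − (7.9 × 10⁻⁴/1.7 × 10⁻⁴)·(+0.98) = 20.346 °C.
Cooling required: 28.2 − (20.346) = 7.854 °C.

20.3 °C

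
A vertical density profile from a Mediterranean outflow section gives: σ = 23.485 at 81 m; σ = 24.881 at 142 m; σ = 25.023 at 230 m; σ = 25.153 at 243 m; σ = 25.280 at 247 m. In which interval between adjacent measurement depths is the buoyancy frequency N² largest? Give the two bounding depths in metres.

243–247 m

Compute the density gradient over each adjacent pair:
  81–142 m: Δρ/Δz = 1.396/61 = 0.023 kg m⁻⁴
  142–230 m: Δρ/Δz = 0.142/88 = 1.6 × 10⁻³ kg m⁻⁴
  230–243 m: Δρ/Δz = 0.130/13 = 0.010 kg m⁻⁴
  243–247 m: Δρ/Δz = 0.127/4 = 0.032 kg m⁻⁴
The largest gradient is in the 243–247 m interval — the pycnocline.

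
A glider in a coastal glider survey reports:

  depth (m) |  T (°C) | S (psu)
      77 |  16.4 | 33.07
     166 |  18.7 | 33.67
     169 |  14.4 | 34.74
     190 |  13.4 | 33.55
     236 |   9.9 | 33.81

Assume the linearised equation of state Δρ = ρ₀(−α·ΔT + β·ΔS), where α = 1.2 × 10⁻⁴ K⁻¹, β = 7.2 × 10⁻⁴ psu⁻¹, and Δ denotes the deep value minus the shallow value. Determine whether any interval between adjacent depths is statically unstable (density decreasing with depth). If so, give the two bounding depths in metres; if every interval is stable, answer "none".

Evaluate Δρ/ρ₀ = −αΔT + βΔS across each adjacent pair:
  77–166 m: −αΔT+βΔS = −(1.2 × 10⁻⁴)(+2.3)+(7.2 × 10⁻⁴)(+0.60) = 1.6 × 10⁻⁴ → stable
  166–169 m: −αΔT+βΔS = −(1.2 × 10⁻⁴)(-4.3)+(7.2 × 10⁻⁴)(+1.07) = 1.3 × 10⁻³ → stable
  169–190 m: −αΔT+βΔS = −(1.2 × 10⁻⁴)(-1.0)+(7.2 × 10⁻⁴)(-1.19) = -7.4 × 10⁻⁴ → UNSTABLE
  190–236 m: −αΔT+βΔS = −(1.2 × 10⁻⁴)(-3.5)+(7.2 × 10⁻⁴)(+0.26) = 6.1 × 10⁻⁴ → stable
The 169–190 m interval has Δρ < 0: lighter water underlies denser water.

169–190 m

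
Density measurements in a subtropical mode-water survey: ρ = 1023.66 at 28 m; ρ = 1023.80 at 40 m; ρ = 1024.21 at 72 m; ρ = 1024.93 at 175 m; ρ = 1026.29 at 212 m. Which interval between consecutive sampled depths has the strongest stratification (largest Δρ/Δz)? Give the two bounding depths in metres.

175–212 m

Compute the density gradient over each adjacent pair:
  28–40 m: Δρ/Δz = 0.14/12 = 0.012 kg m⁻⁴
  40–72 m: Δρ/Δz = 0.41/32 = 0.013 kg m⁻⁴
  72–175 m: Δρ/Δz = 0.72/103 = 7.0 × 10⁻³ kg m⁻⁴
  175–212 m: Δρ/Δz = 1.36/37 = 0.037 kg m⁻⁴
The largest gradient is in the 175–212 m interval — the pycnocline.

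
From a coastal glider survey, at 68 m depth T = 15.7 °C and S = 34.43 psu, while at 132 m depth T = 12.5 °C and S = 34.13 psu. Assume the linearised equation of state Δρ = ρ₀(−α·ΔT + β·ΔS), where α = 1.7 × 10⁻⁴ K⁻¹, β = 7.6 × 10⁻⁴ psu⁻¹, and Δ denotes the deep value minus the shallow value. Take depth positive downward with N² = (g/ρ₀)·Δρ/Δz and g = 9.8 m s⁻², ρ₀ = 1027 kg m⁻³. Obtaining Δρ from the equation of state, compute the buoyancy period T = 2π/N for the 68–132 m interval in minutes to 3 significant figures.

ΔT = -3.2 K, ΔS = -0.30 psu (deep − shallow).
Δρ/ρ₀ = −αΔT + βΔS = 5.44 × 10⁻⁴ − 2.28 × 10⁻⁴ = 3.16 × 10⁻⁴, so Δρ ≈ 0.3245 kg m⁻³.
N² = (g/ρ₀)·Δρ/Δz = g·(Δρ/ρ₀)/Δz = 9.8 × 3.16 × 10⁻⁴ / 64 = 4.8388 × 10⁻⁵ s⁻².
N = √(4.8388 × 10⁻⁵) = 6.9561 × 10⁻³ rad s⁻¹ → T = 2π/N = 903.26 s = 15.054 min ≈ 15.1 min.

15.1 min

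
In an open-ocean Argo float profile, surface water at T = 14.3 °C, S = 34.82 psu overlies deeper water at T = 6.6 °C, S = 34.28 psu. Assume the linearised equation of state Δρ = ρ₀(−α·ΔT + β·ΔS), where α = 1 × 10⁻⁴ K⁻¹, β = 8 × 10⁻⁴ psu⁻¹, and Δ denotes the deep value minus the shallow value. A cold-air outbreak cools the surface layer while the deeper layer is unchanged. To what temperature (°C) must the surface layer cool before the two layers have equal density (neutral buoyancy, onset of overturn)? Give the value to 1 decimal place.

Neutral buoyancy requires Δρ = 0, i.e. −α(T_deep − T_surf′) + β(S_deep − S_surf) = 0.
T_surf′ = T_deep − (β/α)·ΔS = 6.6 − (8 × 10⁻⁴/1 × 10⁻⁴)·(-0.54) = 10.920 °C.
Cooling required: 14.3 − (10.920) = 3.380 °C.

10.9 °C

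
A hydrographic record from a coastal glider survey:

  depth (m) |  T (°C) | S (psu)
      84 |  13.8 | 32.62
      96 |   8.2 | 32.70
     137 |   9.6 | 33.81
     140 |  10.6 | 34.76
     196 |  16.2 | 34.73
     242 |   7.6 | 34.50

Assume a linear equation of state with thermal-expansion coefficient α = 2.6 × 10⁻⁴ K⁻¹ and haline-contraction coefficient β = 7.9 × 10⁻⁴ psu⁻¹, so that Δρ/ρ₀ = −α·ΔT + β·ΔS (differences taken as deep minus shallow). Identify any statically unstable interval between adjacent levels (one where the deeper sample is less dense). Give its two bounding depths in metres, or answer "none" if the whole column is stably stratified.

Evaluate Δρ/ρ₀ = −αΔT + βΔS across each adjacent pair:
  84–96 m: −αΔT+βΔS = −(2.6 × 10⁻⁴)(-5.6)+(7.9 × 10⁻⁴)(+0.08) = 1.5 × 10⁻³ → stable
  96–137 m: −αΔT+βΔS = −(2.6 × 10⁻⁴)(+1.4)+(7.9 × 10⁻⁴)(+1.11) = 5.1 × 10⁻⁴ → stable
  137–140 m: −αΔT+βΔS = −(2.6 × 10⁻⁴)(+1.0)+(7.9 × 10⁻⁴)(+0.95) = 4.9 × 10⁻⁴ → stable
  140–196 m: −αΔT+βΔS = −(2.6 × 10⁻⁴)(+5.6)+(7.9 × 10⁻⁴)(-0.03) = -1.5 × 10⁻³ → UNSTABLE
  196–242 m: −αΔT+βΔS = −(2.6 × 10⁻⁴)(-8.6)+(7.9 × 10⁻⁴)(-0.23) = 2.1 × 10⁻³ → stable
The 140–196 m interval has Δρ < 0: lighter water underlies denser water.

140–196 m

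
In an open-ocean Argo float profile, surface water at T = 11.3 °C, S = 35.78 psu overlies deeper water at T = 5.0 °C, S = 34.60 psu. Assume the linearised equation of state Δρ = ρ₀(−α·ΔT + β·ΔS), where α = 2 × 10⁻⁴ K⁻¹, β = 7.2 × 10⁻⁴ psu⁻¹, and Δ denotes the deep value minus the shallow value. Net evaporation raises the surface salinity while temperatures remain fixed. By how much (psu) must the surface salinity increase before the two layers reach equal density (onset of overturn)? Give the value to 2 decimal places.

0.57 psu

Neutral buoyancy requires −α(T_deep − T_surf) + β(S_deep − S_surf′) = 0.
S_surf′ = S_deep − (α/β)·ΔT = 34.60 − (2 × 10⁻⁴/7.2 × 10⁻⁴)·(-6.3) = 36.3500 psu.
Increase required: 36.3500 − 35.78 = 0.5700 psu.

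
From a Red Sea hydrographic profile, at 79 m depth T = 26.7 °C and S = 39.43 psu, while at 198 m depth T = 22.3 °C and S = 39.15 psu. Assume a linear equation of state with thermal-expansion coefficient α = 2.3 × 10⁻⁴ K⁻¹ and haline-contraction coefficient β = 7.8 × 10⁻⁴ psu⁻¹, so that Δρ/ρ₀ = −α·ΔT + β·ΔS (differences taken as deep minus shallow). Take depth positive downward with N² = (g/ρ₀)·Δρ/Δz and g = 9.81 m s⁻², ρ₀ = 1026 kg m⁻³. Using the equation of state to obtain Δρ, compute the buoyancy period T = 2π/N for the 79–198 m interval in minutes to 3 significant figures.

12.9 min

ΔT = -4.4 K, ΔS = -0.28 psu (deep − shallow).
Δρ/ρ₀ = −αΔT + βΔS = 1.012 × 10⁻³ − 2.184 × 10⁻⁴ = 7.936 × 10⁻⁴, so Δρ ≈ 0.8142 kg m⁻³.
N² = (g/ρ₀)·Δρ/Δz = g·(Δρ/ρ₀)/Δz = 9.81 × 7.936 × 10⁻⁴ / 119 = 6.5422 × 10⁻⁵ s⁻².
N = √(6.5422 × 10⁻⁵) = 8.0884 × 10⁻³ rad s⁻¹ → T = 2π/N = 776.81 s = 12.947 min ≈ 12.9 min.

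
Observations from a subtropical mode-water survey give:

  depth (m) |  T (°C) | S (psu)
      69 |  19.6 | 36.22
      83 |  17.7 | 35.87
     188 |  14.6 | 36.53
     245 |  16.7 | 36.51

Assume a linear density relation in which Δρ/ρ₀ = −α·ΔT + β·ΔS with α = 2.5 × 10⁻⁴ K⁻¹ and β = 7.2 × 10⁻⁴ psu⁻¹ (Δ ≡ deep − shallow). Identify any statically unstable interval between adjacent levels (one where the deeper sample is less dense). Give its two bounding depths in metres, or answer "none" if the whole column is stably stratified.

Evaluate Δρ/ρ₀ = −αΔT + βΔS across each adjacent pair:
  69–83 m: −αΔT+βΔS = −(2.5 × 10⁻⁴)(-1.9)+(7.2 × 10⁻⁴)(-0.35) = 2.2 × 10⁻⁴ → stable
  83–188 m: −αΔT+βΔS = −(2.5 × 10⁻⁴)(-3.1)+(7.2 × 10⁻⁴)(+0.66) = 1.3 × 10⁻³ → stable
  188–245 m: −αΔT+βΔS = −(2.5 × 10⁻⁴)(+2.1)+(7.2 × 10⁻⁴)(-0.02) = -5.4 × 10⁻⁴ → UNSTABLE
The 188–245 m interval has Δρ < 0: lighter water underlies denser water.

188–245 m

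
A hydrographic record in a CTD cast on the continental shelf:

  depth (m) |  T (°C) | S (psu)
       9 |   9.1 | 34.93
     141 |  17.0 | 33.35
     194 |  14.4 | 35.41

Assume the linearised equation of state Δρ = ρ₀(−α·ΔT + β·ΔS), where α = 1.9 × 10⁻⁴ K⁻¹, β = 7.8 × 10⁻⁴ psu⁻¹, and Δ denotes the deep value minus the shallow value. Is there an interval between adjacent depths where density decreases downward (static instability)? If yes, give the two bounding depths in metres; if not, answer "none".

9–141 m

Evaluate Δρ/ρ₀ = −αΔT + βΔS across each adjacent pair:
  9–141 m: −αΔT+βΔS = −(1.9 × 10⁻⁴)(+7.9)+(7.8 × 10⁻⁴)(-1.58) = -2.7 × 10⁻³ → UNSTABLE
  141–194 m: −αΔT+βΔS = −(1.9 × 10⁻⁴)(-2.6)+(7.8 × 10⁻⁴)(+2.06) = 2.1 × 10⁻³ → stable
The 9–141 m interval has Δρ < 0: lighter water underlies denser water.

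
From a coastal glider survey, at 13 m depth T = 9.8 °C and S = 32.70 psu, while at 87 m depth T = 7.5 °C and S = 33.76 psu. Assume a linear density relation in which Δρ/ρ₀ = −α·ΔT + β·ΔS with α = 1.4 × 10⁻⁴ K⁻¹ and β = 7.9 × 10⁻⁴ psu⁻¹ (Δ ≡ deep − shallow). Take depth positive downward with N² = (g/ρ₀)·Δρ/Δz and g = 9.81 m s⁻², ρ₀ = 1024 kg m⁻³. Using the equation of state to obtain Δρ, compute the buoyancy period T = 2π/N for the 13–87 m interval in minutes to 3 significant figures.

ΔT = -2.3 K, ΔS = +1.06 psu (deep − shallow).
Δρ/ρ₀ = −αΔT + βΔS = 3.22 × 10⁻⁴ + 8.374 × 10⁻⁴ = 1.1594 × 10⁻³, so Δρ ≈ 1.187 kg m⁻³.
N² = (g/ρ₀)·Δρ/Δz = g·(Δρ/ρ₀)/Δz = 9.81 × 1.1594 × 10⁻³ / 74 = 1.5370 × 10⁻⁴ s⁻².
N = √(1.5370 × 10⁻⁴) = 0.012398 rad s⁻¹ → T = 2π/N = 506.79 s = 8.4465 min ≈ 8.45 min.

8.45 min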